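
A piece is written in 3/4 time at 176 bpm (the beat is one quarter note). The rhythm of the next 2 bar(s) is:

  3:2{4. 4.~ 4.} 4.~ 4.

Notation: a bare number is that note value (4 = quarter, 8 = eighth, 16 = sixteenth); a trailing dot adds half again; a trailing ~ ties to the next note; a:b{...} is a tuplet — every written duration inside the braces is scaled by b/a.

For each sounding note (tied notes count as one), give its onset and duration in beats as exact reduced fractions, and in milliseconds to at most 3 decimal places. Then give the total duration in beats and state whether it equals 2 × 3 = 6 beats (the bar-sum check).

1) 0.0ms=0b +340.909ms=1b
2) 340.909ms=1b +681.818ms=2b
3) 1022.727ms=3b +1022.727ms=3b
Σ=6b of 6 (176bpm 3/4) — PASS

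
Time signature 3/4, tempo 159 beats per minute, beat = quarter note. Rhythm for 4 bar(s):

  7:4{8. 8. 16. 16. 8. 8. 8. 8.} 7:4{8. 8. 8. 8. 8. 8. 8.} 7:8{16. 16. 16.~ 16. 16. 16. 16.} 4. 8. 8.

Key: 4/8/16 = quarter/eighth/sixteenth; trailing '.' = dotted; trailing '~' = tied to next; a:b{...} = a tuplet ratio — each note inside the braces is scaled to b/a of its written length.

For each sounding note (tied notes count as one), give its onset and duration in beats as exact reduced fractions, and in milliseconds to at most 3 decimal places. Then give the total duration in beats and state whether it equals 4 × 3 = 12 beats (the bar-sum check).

1) 0.0ms=0b +161.725ms=3/7b
2) 161.725ms=3/7b +161.725ms=3/7b
3) 323.45ms=6/7b +80.863ms=3/14b
4) 404.313ms=15/14b +80.863ms=3/14b
5) 485.175ms=9/7b +161.725ms=3/7b
6) 646.9ms=12/7b +161.725ms=3/7b
7) 808.625ms=15/7b +161.725ms=3/7b
8) 970.35ms=18/7b +161.725ms=3/7b
9) 1132.075ms=3b +161.725ms=3/7b
10) 1293.801ms=24/7b +161.725ms=3/7b
11) 1455.526ms=27/7b +161.725ms=3/7b
12) 1617.251ms=30/7b +161.725ms=3/7b
13) 1778.976ms=33/7b +161.725ms=3/7b
14) 1940.701ms=36/7b +161.725ms=3/7b
15) 2102.426ms=39/7b +161.725ms=3/7b
16) 2264.151ms=6b +161.725ms=3/7b
17) 2425.876ms=45/7b +161.725ms=3/7b
18) 2587.601ms=48/7b +323.45ms=6/7b
19) 2911.051ms=54/7b +161.725ms=3/7b
20) 3072.776ms=57/7b +161.725ms=3/7b
21) 3234.501ms=60/7b +161.725ms=3/7b
22) 3396.226ms=9b +566.038ms=3/2b
23) 3962.264ms=21/2b +283.019ms=3/4b
24) 4245.283ms=45/4b +283.019ms=3/4b
Σ=12b of 12 (159bpm 3/4) — PASS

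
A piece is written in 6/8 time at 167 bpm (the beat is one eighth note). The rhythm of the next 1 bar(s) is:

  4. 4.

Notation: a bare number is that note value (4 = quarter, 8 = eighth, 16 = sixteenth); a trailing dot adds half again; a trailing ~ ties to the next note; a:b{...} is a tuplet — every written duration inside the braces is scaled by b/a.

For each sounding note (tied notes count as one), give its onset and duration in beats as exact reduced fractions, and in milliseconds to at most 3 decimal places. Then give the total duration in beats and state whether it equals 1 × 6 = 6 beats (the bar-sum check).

1) 0.0ms=0b +1077.844ms=3b
2) 1077.844ms=3b +1077.844ms=3b
Σ=6b of 6 (167bpm 6/8) — PASS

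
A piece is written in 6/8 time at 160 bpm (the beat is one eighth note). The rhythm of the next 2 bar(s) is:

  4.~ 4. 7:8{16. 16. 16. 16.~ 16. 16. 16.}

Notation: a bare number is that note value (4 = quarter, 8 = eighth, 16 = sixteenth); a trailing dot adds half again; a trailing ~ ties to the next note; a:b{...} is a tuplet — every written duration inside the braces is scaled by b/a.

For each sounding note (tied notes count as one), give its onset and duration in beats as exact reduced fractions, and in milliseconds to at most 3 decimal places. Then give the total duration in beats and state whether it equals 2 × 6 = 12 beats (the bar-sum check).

1) 0.0ms=0b +2250.0ms=6b
2) 2250.0ms=6b +321.429ms=6/7b
3) 2571.429ms=48/7b +321.429ms=6/7b
4) 2892.857ms=54/7b +321.429ms=6/7b
5) 3214.286ms=60/7b +642.857ms=12/7b
6) 3857.143ms=72/7b +321.429ms=6/7b
7) 4178.571ms=78/7b +321.429ms=6/7b
Σ=12b of 12 (160bpm 6/8) — PASS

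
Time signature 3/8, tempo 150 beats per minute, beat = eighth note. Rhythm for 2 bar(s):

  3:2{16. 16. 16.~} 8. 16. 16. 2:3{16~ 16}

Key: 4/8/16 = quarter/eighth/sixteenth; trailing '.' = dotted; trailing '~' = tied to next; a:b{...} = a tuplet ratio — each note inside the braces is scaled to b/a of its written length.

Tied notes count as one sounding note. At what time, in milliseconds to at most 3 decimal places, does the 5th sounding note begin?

note 5 onset = 15/4b = 1500.0ms

1. 0.0ms @ 0 + 200.0ms (1/2)
2. 200.0ms @ 1/2 + 200.0ms (1/2)
3. 400.0ms @ 1 + 800.0ms (2)
4. 1200.0ms @ 3 + 300.0ms (3/4)
5. 1500.0ms @ 15/4 + 300.0ms (3/4)
6. 1800.0ms @ 9/2 + 600.0ms (3/2)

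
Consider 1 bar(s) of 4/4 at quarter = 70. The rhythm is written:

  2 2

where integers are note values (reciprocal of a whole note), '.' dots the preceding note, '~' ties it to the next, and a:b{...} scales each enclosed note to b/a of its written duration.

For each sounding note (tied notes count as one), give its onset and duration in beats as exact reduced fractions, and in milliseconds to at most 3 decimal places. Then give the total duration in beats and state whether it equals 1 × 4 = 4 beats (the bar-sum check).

1) 0.0ms=0b +1714.286ms=2b
2) 1714.286ms=2b +1714.286ms=2b
Σ=4b of 4 (70bpm 4/4) — PASS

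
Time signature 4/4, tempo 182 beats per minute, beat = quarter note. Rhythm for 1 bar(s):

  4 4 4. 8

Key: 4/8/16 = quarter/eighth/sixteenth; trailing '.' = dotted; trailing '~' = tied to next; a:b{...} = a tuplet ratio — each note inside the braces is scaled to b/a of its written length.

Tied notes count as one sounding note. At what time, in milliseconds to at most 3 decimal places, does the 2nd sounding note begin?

1. 0.0ms @ 0 + 329.67ms (1)
2. 329.67ms @ 1 + 329.67ms (1)
3. 659.341ms @ 2 + 494.505ms (3/2)
4. 1153.846ms @ 7/2 + 164.835ms (1/2)

note 2 onset = 1b = 329.67ms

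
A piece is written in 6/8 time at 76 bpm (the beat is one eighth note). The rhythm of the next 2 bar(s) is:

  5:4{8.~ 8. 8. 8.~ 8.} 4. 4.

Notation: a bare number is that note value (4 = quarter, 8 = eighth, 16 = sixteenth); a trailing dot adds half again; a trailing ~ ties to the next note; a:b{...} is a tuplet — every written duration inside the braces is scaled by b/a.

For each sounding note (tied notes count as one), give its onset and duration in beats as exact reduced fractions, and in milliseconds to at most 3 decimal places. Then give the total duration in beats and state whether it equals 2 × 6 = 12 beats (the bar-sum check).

1) 0.0ms=0b +1894.737ms=12/5b
2) 1894.737ms=12/5b +947.368ms=6/5b
3) 2842.105ms=18/5b +1894.737ms=12/5b
4) 4736.842ms=6b +2368.421ms=3b
5) 7105.263ms=9b +2368.421ms=3b
Σ=12b of 12 (76bpm 6/8) — PASS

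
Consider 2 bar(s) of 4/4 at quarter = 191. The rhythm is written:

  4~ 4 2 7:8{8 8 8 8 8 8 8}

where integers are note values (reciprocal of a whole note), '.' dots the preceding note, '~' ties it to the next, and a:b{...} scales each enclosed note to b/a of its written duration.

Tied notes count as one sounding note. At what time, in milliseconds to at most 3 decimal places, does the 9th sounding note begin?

1. 0.0ms @ 0 + 628.272ms (2)
2. 628.272ms @ 2 + 628.272ms (2)
3. 1256.545ms @ 4 + 179.506ms (4/7)
4. 1436.051ms @ 32/7 + 179.506ms (4/7)
5. 1615.557ms @ 36/7 + 179.506ms (4/7)
6. 1795.064ms @ 40/7 + 179.506ms (4/7)
7. 1974.57ms @ 44/7 + 179.506ms (4/7)
8. 2154.076ms @ 48/7 + 179.506ms (4/7)
9. 2333.583ms @ 52/7 + 179.506ms (4/7)

note 9 onset = 52/7b = 2333.583ms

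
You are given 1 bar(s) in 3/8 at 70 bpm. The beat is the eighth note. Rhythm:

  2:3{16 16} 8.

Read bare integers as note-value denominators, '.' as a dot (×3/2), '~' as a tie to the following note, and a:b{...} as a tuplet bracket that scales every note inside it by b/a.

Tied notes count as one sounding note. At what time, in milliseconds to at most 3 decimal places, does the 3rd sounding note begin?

note 3 onset = 3/2b = 1285.714ms

1. 0.0ms @ 0 + 642.857ms (3/4)
2. 642.857ms @ 3/4 + 642.857ms (3/4)
3. 1285.714ms @ 3/2 + 1285.714ms (3/2)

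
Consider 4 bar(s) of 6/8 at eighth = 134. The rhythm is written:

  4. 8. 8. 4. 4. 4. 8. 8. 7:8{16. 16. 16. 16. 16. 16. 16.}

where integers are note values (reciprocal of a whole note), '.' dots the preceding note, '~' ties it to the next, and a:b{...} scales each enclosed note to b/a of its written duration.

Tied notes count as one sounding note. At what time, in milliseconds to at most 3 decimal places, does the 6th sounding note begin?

note 6 onset = 12b = 5373.134ms

1. 0.0ms @ 0 + 1343.284ms (3)
2. 1343.284ms @ 3 + 671.642ms (3/2)
3. 2014.925ms @ 9/2 + 671.642ms (3/2)
4. 2686.567ms @ 6 + 1343.284ms (3)
5. 4029.851ms @ 9 + 1343.284ms (3)
6. 5373.134ms @ 12 + 1343.284ms (3)
7. 6716.418ms @ 15 + 671.642ms (3/2)
8. 7388.06ms @ 33/2 + 671.642ms (3/2)
9. 8059.701ms @ 18 + 383.795ms (6/7)
10. 8443.497ms @ 132/7 + 383.795ms (6/7)
11. 8827.292ms @ 138/7 + 383.795ms (6/7)
12. 9211.087ms @ 144/7 + 383.795ms (6/7)
13. 9594.883ms @ 150/7 + 383.795ms (6/7)
14. 9978.678ms @ 156/7 + 383.795ms (6/7)
15. 10362.473ms @ 162/7 + 383.795ms (6/7)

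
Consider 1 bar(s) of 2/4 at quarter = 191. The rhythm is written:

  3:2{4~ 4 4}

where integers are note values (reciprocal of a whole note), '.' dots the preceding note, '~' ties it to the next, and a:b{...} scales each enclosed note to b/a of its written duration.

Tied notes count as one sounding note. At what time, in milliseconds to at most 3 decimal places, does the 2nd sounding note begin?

note 2 onset = 4/3b = 418.848ms

1. 0.0ms @ 0 + 418.848ms (4/3)
2. 418.848ms @ 4/3 + 209.424ms (2/3)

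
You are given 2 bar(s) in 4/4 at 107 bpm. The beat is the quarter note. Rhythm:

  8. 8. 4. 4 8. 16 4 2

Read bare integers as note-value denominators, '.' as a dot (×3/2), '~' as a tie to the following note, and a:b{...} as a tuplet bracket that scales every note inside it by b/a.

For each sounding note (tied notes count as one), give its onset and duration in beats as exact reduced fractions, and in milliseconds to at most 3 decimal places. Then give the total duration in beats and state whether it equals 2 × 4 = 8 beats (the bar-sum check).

1) 0.0ms=0b +420.561ms=3/4b
2) 420.561ms=3/4b +420.561ms=3/4b
3) 841.121ms=3/2b +841.121ms=3/2b
4) 1682.243ms=3b +560.748ms=1b
5) 2242.991ms=4b +420.561ms=3/4b
6) 2663.551ms=19/4b +140.187ms=1/4b
7) 2803.738ms=5b +560.748ms=1b
8) 3364.486ms=6b +1121.495ms=2b
Σ=8b of 8 (107bpm 4/4) — PASS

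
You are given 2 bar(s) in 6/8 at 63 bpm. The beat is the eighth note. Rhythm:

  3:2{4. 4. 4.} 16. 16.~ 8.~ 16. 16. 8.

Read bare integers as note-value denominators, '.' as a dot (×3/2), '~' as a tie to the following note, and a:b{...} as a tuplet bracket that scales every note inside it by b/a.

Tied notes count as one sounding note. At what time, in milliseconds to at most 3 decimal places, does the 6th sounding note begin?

1. 0.0ms @ 0 + 1904.762ms (2)
2. 1904.762ms @ 2 + 1904.762ms (2)
3. 3809.524ms @ 4 + 1904.762ms (2)
4. 5714.286ms @ 6 + 714.286ms (3/4)
5. 6428.571ms @ 27/4 + 2857.143ms (3)
6. 9285.714ms @ 39/4 + 714.286ms (3/4)
7. 10000.0ms @ 21/2 + 1428.571ms (3/2)

note 6 onset = 39/4b = 9285.714ms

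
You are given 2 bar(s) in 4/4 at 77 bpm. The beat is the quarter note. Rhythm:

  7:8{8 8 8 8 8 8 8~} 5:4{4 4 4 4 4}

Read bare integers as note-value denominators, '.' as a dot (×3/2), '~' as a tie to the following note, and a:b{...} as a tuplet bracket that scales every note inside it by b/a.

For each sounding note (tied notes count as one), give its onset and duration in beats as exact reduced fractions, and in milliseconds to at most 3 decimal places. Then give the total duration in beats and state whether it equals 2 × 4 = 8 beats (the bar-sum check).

1) 0.0ms=0b +445.269ms=4/7b
2) 445.269ms=4/7b +445.269ms=4/7b
3) 890.538ms=8/7b +445.269ms=4/7b
4) 1335.807ms=12/7b +445.269ms=4/7b
5) 1781.076ms=16/7b +445.269ms=4/7b
6) 2226.345ms=20/7b +445.269ms=4/7b
7) 2671.614ms=24/7b +1068.646ms=48/35b
8) 3740.26ms=24/5b +623.377ms=4/5b
9) 4363.636ms=28/5b +623.377ms=4/5b
10) 4987.013ms=32/5b +623.377ms=4/5b
11) 5610.39ms=36/5b +623.377ms=4/5b
Σ=8b of 8 (77bpm 4/4) — PASS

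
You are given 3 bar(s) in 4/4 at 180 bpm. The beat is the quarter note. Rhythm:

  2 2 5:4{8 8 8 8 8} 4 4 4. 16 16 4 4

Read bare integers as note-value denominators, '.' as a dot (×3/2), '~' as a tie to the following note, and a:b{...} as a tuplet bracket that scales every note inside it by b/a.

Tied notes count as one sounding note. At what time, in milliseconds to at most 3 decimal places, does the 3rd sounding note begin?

1. 0.0ms @ 0 + 666.667ms (2)
2. 666.667ms @ 2 + 666.667ms (2)
3. 1333.333ms @ 4 + 133.333ms (2/5)
4. 1466.667ms @ 22/5 + 133.333ms (2/5)
5. 1600.0ms @ 24/5 + 133.333ms (2/5)
6. 1733.333ms @ 26/5 + 133.333ms (2/5)
7. 1866.667ms @ 28/5 + 133.333ms (2/5)
8. 2000.0ms @ 6 + 333.333ms (1)
9. 2333.333ms @ 7 + 333.333ms (1)
10. 2666.667ms @ 8 + 500.0ms (3/2)
11. 3166.667ms @ 19/2 + 83.333ms (1/4)
12. 3250.0ms @ 39/4 + 83.333ms (1/4)
13. 3333.333ms @ 10 + 333.333ms (1)
14. 3666.667ms @ 11 + 333.333ms (1)

note 3 onset = 4b = 1333.333ms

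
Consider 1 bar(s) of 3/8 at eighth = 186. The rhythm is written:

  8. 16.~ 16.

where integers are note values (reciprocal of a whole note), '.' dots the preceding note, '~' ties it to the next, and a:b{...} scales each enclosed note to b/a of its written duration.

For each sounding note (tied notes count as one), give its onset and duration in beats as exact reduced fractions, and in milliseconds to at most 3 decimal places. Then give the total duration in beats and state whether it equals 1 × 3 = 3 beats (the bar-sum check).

1) 0.0ms=0b +483.871ms=3/2b
2) 483.871ms=3/2b +483.871ms=3/2b
Σ=3b of 3 (186bpm 3/8) — PASS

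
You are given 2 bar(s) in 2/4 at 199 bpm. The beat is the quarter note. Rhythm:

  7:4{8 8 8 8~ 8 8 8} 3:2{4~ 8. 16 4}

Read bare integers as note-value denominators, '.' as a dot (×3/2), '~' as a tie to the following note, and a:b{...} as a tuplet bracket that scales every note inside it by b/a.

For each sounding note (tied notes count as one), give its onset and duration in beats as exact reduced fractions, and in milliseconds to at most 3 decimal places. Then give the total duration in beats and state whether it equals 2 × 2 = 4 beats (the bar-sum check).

1) 0.0ms=0b +86.145ms=2/7b
2) 86.145ms=2/7b +86.145ms=2/7b
3) 172.29ms=4/7b +86.145ms=2/7b
4) 258.435ms=6/7b +172.29ms=4/7b
5) 430.725ms=10/7b +86.145ms=2/7b
6) 516.87ms=12/7b +86.145ms=2/7b
7) 603.015ms=2b +351.759ms=7/6b
8) 954.774ms=19/6b +50.251ms=1/6b
9) 1005.025ms=10/3b +201.005ms=2/3b
Σ=4b of 4 (199bpm 2/4) — PASS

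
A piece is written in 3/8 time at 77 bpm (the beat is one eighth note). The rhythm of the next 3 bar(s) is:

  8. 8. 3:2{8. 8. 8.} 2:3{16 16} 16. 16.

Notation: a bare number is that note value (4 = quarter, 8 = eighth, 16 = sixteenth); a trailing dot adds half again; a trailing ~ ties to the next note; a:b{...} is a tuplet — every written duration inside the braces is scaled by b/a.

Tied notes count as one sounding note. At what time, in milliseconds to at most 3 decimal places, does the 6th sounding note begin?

note 6 onset = 6b = 4675.325ms

1. 0.0ms @ 0 + 1168.831ms (3/2)
2. 1168.831ms @ 3/2 + 1168.831ms (3/2)
3. 2337.662ms @ 3 + 779.221ms (1)
4. 3116.883ms @ 4 + 779.221ms (1)
5. 3896.104ms @ 5 + 779.221ms (1)
6. 4675.325ms @ 6 + 584.416ms (3/4)
7. 5259.74ms @ 27/4 + 584.416ms (3/4)
8. 5844.156ms @ 15/2 + 584.416ms (3/4)
9. 6428.571ms @ 33/4 + 584.416ms (3/4)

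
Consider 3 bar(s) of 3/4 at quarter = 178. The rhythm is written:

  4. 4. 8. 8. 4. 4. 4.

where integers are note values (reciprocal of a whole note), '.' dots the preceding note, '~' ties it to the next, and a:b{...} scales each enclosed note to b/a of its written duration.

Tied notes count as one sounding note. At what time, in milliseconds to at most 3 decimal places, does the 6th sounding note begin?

note 6 onset = 6b = 2022.472ms

1. 0.0ms @ 0 + 505.618ms (3/2)
2. 505.618ms @ 3/2 + 505.618ms (3/2)
3. 1011.236ms @ 3 + 252.809ms (3/4)
4. 1264.045ms @ 15/4 + 252.809ms (3/4)
5. 1516.854ms @ 9/2 + 505.618ms (3/2)
6. 2022.472ms @ 6 + 505.618ms (3/2)
7. 2528.09ms @ 15/2 + 505.618ms (3/2)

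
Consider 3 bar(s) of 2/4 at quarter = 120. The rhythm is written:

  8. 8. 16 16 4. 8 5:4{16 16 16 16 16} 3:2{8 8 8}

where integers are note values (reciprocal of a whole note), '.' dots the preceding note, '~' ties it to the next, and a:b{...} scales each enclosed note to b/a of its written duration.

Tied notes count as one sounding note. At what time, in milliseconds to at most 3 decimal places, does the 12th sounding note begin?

note 12 onset = 5b = 2500.0ms

1. 0.0ms @ 0 + 375.0ms (3/4)
2. 375.0ms @ 3/4 + 375.0ms (3/4)
3. 750.0ms @ 3/2 + 125.0ms (1/4)
4. 875.0ms @ 7/4 + 125.0ms (1/4)
5. 1000.0ms @ 2 + 750.0ms (3/2)
6. 1750.0ms @ 7/2 + 250.0ms (1/2)
7. 2000.0ms @ 4 + 100.0ms (1/5)
8. 2100.0ms @ 21/5 + 100.0ms (1/5)
9. 2200.0ms @ 22/5 + 100.0ms (1/5)
10. 2300.0ms @ 23/5 + 100.0ms (1/5)
11. 2400.0ms @ 24/5 + 100.0ms (1/5)
12. 2500.0ms @ 5 + 166.667ms (1/3)
13. 2666.667ms @ 16/3 + 166.667ms (1/3)
14. 2833.333ms @ 17/3 + 166.667ms (1/3)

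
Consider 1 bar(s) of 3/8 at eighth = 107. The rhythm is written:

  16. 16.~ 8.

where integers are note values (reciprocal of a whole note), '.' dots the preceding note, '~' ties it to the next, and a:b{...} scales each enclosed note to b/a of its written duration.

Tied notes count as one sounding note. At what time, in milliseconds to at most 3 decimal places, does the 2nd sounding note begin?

1. 0.0ms @ 0 + 420.561ms (3/4)
2. 420.561ms @ 3/4 + 1261.682ms (9/4)

note 2 onset = 3/4b = 420.561ms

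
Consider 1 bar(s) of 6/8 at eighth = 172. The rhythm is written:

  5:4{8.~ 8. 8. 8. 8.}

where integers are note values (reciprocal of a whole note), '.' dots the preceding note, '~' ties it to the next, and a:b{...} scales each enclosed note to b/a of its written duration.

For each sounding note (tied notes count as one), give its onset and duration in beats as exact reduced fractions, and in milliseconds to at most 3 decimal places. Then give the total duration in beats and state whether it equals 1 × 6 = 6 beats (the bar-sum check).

1) 0.0ms=0b +837.209ms=12/5b
2) 837.209ms=12/5b +418.605ms=6/5b
3) 1255.814ms=18/5b +418.605ms=6/5b
4) 1674.419ms=24/5b +418.605ms=6/5b
Σ=6b of 6 (172bpm 6/8) — PASS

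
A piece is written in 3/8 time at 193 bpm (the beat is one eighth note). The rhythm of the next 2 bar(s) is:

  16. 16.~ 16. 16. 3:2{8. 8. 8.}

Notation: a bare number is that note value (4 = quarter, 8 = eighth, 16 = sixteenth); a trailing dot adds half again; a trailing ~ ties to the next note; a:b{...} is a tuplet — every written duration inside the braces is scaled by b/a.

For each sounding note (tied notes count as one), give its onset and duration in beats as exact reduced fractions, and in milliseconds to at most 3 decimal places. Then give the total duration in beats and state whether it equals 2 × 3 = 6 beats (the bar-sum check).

1) 0.0ms=0b +233.161ms=3/4b
2) 233.161ms=3/4b +466.321ms=3/2b
3) 699.482ms=9/4b +233.161ms=3/4b
4) 932.642ms=3b +310.881ms=1b
5) 1243.523ms=4b +310.881ms=1b
6) 1554.404ms=5b +310.881ms=1b
Σ=6b of 6 (193bpm 3/8) — PASS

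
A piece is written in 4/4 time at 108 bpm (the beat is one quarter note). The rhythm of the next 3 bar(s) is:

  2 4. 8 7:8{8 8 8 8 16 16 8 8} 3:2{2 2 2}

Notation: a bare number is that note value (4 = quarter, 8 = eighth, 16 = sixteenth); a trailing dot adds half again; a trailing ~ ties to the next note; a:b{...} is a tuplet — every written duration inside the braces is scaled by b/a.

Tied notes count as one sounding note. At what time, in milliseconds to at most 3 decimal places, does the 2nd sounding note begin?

note 2 onset = 2b = 1111.111ms

1. 0.0ms @ 0 + 1111.111ms (2)
2. 1111.111ms @ 2 + 833.333ms (3/2)
3. 1944.444ms @ 7/2 + 277.778ms (1/2)
4. 2222.222ms @ 4 + 317.46ms (4/7)
5. 2539.683ms @ 32/7 + 317.46ms (4/7)
6. 2857.143ms @ 36/7 + 317.46ms (4/7)
7. 3174.603ms @ 40/7 + 317.46ms (4/7)
8. 3492.063ms @ 44/7 + 158.73ms (2/7)
9. 3650.794ms @ 46/7 + 158.73ms (2/7)
10. 3809.524ms @ 48/7 + 317.46ms (4/7)
11. 4126.984ms @ 52/7 + 317.46ms (4/7)
12. 4444.444ms @ 8 + 740.741ms (4/3)
13. 5185.185ms @ 28/3 + 740.741ms (4/3)
14. 5925.926ms @ 32/3 + 740.741ms (4/3)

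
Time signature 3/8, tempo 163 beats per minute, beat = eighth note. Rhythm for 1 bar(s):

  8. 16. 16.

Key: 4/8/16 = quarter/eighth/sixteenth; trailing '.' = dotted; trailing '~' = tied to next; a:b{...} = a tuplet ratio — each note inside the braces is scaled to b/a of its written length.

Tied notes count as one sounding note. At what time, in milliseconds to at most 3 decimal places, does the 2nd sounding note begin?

note 2 onset = 3/2b = 552.147ms

1. 0.0ms @ 0 + 552.147ms (3/2)
2. 552.147ms @ 3/2 + 276.074ms (3/4)
3. 828.221ms @ 9/4 + 276.074ms (3/4)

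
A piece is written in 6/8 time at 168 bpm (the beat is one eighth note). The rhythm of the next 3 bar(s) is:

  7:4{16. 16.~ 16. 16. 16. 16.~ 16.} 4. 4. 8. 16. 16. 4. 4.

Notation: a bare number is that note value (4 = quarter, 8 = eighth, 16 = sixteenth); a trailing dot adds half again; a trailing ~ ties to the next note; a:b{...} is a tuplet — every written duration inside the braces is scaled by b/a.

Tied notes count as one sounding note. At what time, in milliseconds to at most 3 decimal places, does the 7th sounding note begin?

note 7 onset = 6b = 2142.857ms

1. 0.0ms @ 0 + 153.061ms (3/7)
2. 153.061ms @ 3/7 + 306.122ms (6/7)
3. 459.184ms @ 9/7 + 153.061ms (3/7)
4. 612.245ms @ 12/7 + 153.061ms (3/7)
5. 765.306ms @ 15/7 + 306.122ms (6/7)
6. 1071.429ms @ 3 + 1071.429ms (3)
7. 2142.857ms @ 6 + 1071.429ms (3)
8. 3214.286ms @ 9 + 535.714ms (3/2)
9. 3750.0ms @ 21/2 + 267.857ms (3/4)
10. 4017.857ms @ 45/4 + 267.857ms (3/4)
11. 4285.714ms @ 12 + 1071.429ms (3)
12. 5357.143ms @ 15 + 1071.429ms (3)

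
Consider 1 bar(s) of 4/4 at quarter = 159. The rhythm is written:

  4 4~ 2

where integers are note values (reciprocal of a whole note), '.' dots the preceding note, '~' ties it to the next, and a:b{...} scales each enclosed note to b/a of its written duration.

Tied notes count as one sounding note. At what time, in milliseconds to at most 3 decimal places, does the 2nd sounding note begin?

1. 0.0ms @ 0 + 377.358ms (1)
2. 377.358ms @ 1 + 1132.075ms (3)

note 2 onset = 1b = 377.358ms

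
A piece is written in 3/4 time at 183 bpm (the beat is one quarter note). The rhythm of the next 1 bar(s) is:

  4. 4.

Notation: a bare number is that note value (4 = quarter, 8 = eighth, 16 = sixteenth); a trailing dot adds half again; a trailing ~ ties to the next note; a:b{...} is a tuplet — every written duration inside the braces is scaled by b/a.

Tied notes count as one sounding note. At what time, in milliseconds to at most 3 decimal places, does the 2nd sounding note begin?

1. 0.0ms @ 0 + 491.803ms (3/2)
2. 491.803ms @ 3/2 + 491.803ms (3/2)

note 2 onset = 3/2b = 491.803ms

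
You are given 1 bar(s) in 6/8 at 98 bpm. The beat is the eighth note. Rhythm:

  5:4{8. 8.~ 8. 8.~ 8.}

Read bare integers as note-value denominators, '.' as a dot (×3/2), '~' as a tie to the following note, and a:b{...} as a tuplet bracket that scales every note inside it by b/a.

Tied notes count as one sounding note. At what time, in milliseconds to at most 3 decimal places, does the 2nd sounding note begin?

1. 0.0ms @ 0 + 734.694ms (6/5)
2. 734.694ms @ 6/5 + 1469.388ms (12/5)
3. 2204.082ms @ 18/5 + 1469.388ms (12/5)

note 2 onset = 6/5b = 734.694ms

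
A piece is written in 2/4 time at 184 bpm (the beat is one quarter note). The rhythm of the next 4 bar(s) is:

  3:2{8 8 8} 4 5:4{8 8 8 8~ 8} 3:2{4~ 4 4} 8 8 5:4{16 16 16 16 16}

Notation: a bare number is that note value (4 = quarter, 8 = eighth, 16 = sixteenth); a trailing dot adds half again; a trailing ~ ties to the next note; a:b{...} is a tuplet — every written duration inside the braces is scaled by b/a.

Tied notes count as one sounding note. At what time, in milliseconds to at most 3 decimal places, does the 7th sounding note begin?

1. 0.0ms @ 0 + 108.696ms (1/3)
2. 108.696ms @ 1/3 + 108.696ms (1/3)
3. 217.391ms @ 2/3 + 108.696ms (1/3)
4. 326.087ms @ 1 + 326.087ms (1)
5. 652.174ms @ 2 + 130.435ms (2/5)
6. 782.609ms @ 12/5 + 130.435ms (2/5)
7. 913.043ms @ 14/5 + 130.435ms (2/5)
8. 1043.478ms @ 16/5 + 260.87ms (4/5)
9. 1304.348ms @ 4 + 434.783ms (4/3)
10. 1739.13ms @ 16/3 + 217.391ms (2/3)
11. 1956.522ms @ 6 + 163.043ms (1/2)
12. 2119.565ms @ 13/2 + 163.043ms (1/2)
13. 2282.609ms @ 7 + 65.217ms (1/5)
14. 2347.826ms @ 36/5 + 65.217ms (1/5)
15. 2413.043ms @ 37/5 + 65.217ms (1/5)
16. 2478.261ms @ 38/5 + 65.217ms (1/5)
17. 2543.478ms @ 39/5 + 65.217ms (1/5)

note 7 onset = 14/5b = 913.043ms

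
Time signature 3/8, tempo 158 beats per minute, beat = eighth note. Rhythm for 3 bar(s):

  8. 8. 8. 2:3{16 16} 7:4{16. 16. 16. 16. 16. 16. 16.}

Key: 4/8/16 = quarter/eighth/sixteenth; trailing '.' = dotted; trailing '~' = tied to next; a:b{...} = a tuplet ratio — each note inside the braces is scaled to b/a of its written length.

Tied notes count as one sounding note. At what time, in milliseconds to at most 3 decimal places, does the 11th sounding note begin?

note 11 onset = 57/7b = 3092.224ms

1. 0.0ms @ 0 + 569.62ms (3/2)
2. 569.62ms @ 3/2 + 569.62ms (3/2)
3. 1139.241ms @ 3 + 569.62ms (3/2)
4. 1708.861ms @ 9/2 + 284.81ms (3/4)
5. 1993.671ms @ 21/4 + 284.81ms (3/4)
6. 2278.481ms @ 6 + 162.749ms (3/7)
7. 2441.23ms @ 45/7 + 162.749ms (3/7)
8. 2603.978ms @ 48/7 + 162.749ms (3/7)
9. 2766.727ms @ 51/7 + 162.749ms (3/7)
10. 2929.476ms @ 54/7 + 162.749ms (3/7)
11. 3092.224ms @ 57/7 + 162.749ms (3/7)
12. 3254.973ms @ 60/7 + 162.749ms (3/7)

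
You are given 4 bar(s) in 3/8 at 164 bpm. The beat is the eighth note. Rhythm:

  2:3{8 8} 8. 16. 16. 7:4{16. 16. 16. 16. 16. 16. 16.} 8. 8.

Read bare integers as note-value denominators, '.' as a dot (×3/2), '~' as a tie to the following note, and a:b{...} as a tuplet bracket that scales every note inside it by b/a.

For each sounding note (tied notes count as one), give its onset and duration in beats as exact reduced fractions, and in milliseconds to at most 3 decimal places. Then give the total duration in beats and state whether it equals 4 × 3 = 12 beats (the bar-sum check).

1) 0.0ms=0b +548.78ms=3/2b
2) 548.78ms=3/2b +548.78ms=3/2b
3) 1097.561ms=3b +548.78ms=3/2b
4) 1646.341ms=9/2b +274.39ms=3/4b
5) 1920.732ms=21/4b +274.39ms=3/4b
6) 2195.122ms=6b +156.794ms=3/7b
7) 2351.916ms=45/7b +156.794ms=3/7b
8) 2508.711ms=48/7b +156.794ms=3/7b
9) 2665.505ms=51/7b +156.794ms=3/7b
10) 2822.3ms=54/7b +156.794ms=3/7b
11) 2979.094ms=57/7b +156.794ms=3/7b
12) 3135.889ms=60/7b +156.794ms=3/7b
13) 3292.683ms=9b +548.78ms=3/2b
14) 3841.463ms=21/2b +548.78ms=3/2b
Σ=12b of 12 (164bpm 3/8) — PASS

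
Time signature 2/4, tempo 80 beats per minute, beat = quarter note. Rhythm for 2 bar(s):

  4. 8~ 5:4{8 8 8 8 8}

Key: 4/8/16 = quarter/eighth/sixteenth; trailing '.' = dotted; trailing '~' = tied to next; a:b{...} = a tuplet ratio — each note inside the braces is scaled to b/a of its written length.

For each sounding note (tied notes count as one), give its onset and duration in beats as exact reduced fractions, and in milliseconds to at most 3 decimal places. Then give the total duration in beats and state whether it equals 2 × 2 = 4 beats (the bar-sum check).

1) 0.0ms=0b +1125.0ms=3/2b
2) 1125.0ms=3/2b +675.0ms=9/10b
3) 1800.0ms=12/5b +300.0ms=2/5b
4) 2100.0ms=14/5b +300.0ms=2/5b
5) 2400.0ms=16/5b +300.0ms=2/5b
6) 2700.0ms=18/5b +300.0ms=2/5b
Σ=4b of 4 (80bpm 2/4) — PASS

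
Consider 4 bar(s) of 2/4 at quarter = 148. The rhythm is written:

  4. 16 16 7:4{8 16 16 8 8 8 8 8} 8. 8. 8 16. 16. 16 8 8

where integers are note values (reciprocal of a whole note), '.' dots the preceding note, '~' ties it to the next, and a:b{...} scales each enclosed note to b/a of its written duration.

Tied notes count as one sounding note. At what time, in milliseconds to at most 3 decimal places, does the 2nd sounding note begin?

note 2 onset = 3/2b = 608.108ms

1. 0.0ms @ 0 + 608.108ms (3/2)
2. 608.108ms @ 3/2 + 101.351ms (1/4)
3. 709.459ms @ 7/4 + 101.351ms (1/4)
4. 810.811ms @ 2 + 115.83ms (2/7)
5. 926.641ms @ 16/7 + 57.915ms (1/7)
6. 984.556ms @ 17/7 + 57.915ms (1/7)
7. 1042.471ms @ 18/7 + 115.83ms (2/7)
8. 1158.301ms @ 20/7 + 115.83ms (2/7)
9. 1274.131ms @ 22/7 + 115.83ms (2/7)
10. 1389.961ms @ 24/7 + 115.83ms (2/7)
11. 1505.792ms @ 26/7 + 115.83ms (2/7)
12. 1621.622ms @ 4 + 304.054ms (3/4)
13. 1925.676ms @ 19/4 + 304.054ms (3/4)
14. 2229.73ms @ 11/2 + 202.703ms (1/2)
15. 2432.432ms @ 6 + 152.027ms (3/8)
16. 2584.459ms @ 51/8 + 152.027ms (3/8)
17. 2736.486ms @ 27/4 + 101.351ms (1/4)
18. 2837.838ms @ 7 + 202.703ms (1/2)
19. 3040.541ms @ 15/2 + 202.703ms (1/2)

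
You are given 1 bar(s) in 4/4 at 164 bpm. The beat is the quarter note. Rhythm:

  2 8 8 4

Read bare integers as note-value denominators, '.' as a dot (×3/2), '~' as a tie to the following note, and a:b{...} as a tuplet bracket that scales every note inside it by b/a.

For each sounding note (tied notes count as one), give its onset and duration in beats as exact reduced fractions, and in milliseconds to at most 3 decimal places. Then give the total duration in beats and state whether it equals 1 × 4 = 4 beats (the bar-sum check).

1) 0.0ms=0b +731.707ms=2b
2) 731.707ms=2b +182.927ms=1/2b
3) 914.634ms=5/2b +182.927ms=1/2b
4) 1097.561ms=3b +365.854ms=1b
Σ=4b of 4 (164bpm 4/4) — PASS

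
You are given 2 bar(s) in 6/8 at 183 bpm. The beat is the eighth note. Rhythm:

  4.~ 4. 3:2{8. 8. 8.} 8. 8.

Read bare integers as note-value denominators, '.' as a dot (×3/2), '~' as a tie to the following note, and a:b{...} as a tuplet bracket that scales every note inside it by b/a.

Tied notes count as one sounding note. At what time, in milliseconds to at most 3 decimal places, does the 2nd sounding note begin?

1. 0.0ms @ 0 + 1967.213ms (6)
2. 1967.213ms @ 6 + 327.869ms (1)
3. 2295.082ms @ 7 + 327.869ms (1)
4. 2622.951ms @ 8 + 327.869ms (1)
5. 2950.82ms @ 9 + 491.803ms (3/2)
6. 3442.623ms @ 21/2 + 491.803ms (3/2)

note 2 onset = 6b = 1967.213ms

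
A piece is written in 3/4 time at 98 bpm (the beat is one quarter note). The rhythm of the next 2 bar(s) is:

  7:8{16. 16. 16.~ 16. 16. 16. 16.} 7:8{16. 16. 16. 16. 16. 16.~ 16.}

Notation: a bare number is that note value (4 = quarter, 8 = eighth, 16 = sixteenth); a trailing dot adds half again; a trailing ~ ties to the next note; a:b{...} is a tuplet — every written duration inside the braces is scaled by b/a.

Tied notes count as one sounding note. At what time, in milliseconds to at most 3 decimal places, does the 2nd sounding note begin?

1. 0.0ms @ 0 + 262.391ms (3/7)
2. 262.391ms @ 3/7 + 262.391ms (3/7)
3. 524.781ms @ 6/7 + 524.781ms (6/7)
4. 1049.563ms @ 12/7 + 262.391ms (3/7)
5. 1311.953ms @ 15/7 + 262.391ms (3/7)
6. 1574.344ms @ 18/7 + 262.391ms (3/7)
7. 1836.735ms @ 3 + 262.391ms (3/7)
8. 2099.125ms @ 24/7 + 262.391ms (3/7)
9. 2361.516ms @ 27/7 + 262.391ms (3/7)
10. 2623.907ms @ 30/7 + 262.391ms (3/7)
11. 2886.297ms @ 33/7 + 262.391ms (3/7)
12. 3148.688ms @ 36/7 + 524.781ms (6/7)

note 2 onset = 3/7b = 262.391ms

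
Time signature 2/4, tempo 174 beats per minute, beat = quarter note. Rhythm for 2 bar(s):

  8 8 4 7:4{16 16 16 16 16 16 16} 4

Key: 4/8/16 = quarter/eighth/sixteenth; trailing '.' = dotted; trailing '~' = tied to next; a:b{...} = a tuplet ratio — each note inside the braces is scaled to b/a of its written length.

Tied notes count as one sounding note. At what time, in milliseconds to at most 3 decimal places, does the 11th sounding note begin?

note 11 onset = 3b = 1034.483ms

1. 0.0ms @ 0 + 172.414ms (1/2)
2. 172.414ms @ 1/2 + 172.414ms (1/2)
3. 344.828ms @ 1 + 344.828ms (1)
4. 689.655ms @ 2 + 49.261ms (1/7)
5. 738.916ms @ 15/7 + 49.261ms (1/7)
6. 788.177ms @ 16/7 + 49.261ms (1/7)
7. 837.438ms @ 17/7 + 49.261ms (1/7)
8. 886.7ms @ 18/7 + 49.261ms (1/7)
9. 935.961ms @ 19/7 + 49.261ms (1/7)
10. 985.222ms @ 20/7 + 49.261ms (1/7)
11. 1034.483ms @ 3 + 344.828ms (1)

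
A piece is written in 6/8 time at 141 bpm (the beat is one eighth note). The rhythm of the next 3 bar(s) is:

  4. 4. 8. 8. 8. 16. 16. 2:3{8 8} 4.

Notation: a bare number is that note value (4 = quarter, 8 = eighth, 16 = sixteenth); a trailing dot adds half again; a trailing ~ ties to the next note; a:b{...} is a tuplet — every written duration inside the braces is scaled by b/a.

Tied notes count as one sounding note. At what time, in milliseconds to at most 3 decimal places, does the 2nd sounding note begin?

note 2 onset = 3b = 1276.596ms

1. 0.0ms @ 0 + 1276.596ms (3)
2. 1276.596ms @ 3 + 1276.596ms (3)
3. 2553.191ms @ 6 + 638.298ms (3/2)
4. 3191.489ms @ 15/2 + 638.298ms (3/2)
5. 3829.787ms @ 9 + 638.298ms (3/2)
6. 4468.085ms @ 21/2 + 319.149ms (3/4)
7. 4787.234ms @ 45/4 + 319.149ms (3/4)
8. 5106.383ms @ 12 + 638.298ms (3/2)
9. 5744.681ms @ 27/2 + 638.298ms (3/2)
10. 6382.979ms @ 15 + 1276.596ms (3)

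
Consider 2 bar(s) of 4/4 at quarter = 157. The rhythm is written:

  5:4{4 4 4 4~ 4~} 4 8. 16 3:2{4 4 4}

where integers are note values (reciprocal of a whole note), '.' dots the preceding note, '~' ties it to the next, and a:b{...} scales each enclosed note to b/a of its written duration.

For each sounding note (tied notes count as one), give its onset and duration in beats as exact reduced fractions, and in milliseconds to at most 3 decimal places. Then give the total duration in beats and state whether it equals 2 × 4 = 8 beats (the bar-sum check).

1) 0.0ms=0b +305.732ms=4/5b
2) 305.732ms=4/5b +305.732ms=4/5b
3) 611.465ms=8/5b +305.732ms=4/5b
4) 917.197ms=12/5b +993.631ms=13/5b
5) 1910.828ms=5b +286.624ms=3/4b
6) 2197.452ms=23/4b +95.541ms=1/4b
7) 2292.994ms=6b +254.777ms=2/3b
8) 2547.771ms=20/3b +254.777ms=2/3b
9) 2802.548ms=22/3b +254.777ms=2/3b
Σ=8b of 8 (157bpm 4/4) — PASS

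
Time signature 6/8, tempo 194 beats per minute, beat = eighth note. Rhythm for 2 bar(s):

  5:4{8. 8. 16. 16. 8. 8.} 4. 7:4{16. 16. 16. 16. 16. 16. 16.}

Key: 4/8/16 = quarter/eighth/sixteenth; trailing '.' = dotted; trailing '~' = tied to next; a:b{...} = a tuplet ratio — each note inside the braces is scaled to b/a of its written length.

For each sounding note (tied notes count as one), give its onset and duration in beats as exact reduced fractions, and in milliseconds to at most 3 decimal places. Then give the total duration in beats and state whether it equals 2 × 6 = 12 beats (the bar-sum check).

1) 0.0ms=0b +371.134ms=6/5b
2) 371.134ms=6/5b +371.134ms=6/5b
3) 742.268ms=12/5b +185.567ms=3/5b
4) 927.835ms=3b +185.567ms=3/5b
5) 1113.402ms=18/5b +371.134ms=6/5b
6) 1484.536ms=24/5b +371.134ms=6/5b
7) 1855.67ms=6b +927.835ms=3b
8) 2783.505ms=9b +132.548ms=3/7b
9) 2916.053ms=66/7b +132.548ms=3/7b
10) 3048.601ms=69/7b +132.548ms=3/7b
11) 3181.149ms=72/7b +132.548ms=3/7b
12) 3313.697ms=75/7b +132.548ms=3/7b
13) 3446.244ms=78/7b +132.548ms=3/7b
14) 3578.792ms=81/7b +132.548ms=3/7b
Σ=12b of 12 (194bpm 6/8) — PASS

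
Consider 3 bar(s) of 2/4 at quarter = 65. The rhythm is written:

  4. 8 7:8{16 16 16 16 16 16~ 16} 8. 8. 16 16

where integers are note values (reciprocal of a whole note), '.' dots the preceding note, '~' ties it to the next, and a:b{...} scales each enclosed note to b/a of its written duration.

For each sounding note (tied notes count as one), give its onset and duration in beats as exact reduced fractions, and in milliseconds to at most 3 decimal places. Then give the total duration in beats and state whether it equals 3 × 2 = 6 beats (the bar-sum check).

1) 0.0ms=0b +1384.615ms=3/2b
2) 1384.615ms=3/2b +461.538ms=1/2b
3) 1846.154ms=2b +263.736ms=2/7b
4) 2109.89ms=16/7b +263.736ms=2/7b
5) 2373.626ms=18/7b +263.736ms=2/7b
6) 2637.363ms=20/7b +263.736ms=2/7b
7) 2901.099ms=22/7b +263.736ms=2/7b
8) 3164.835ms=24/7b +527.473ms=4/7b
9) 3692.308ms=4b +692.308ms=3/4b
10) 4384.615ms=19/4b +692.308ms=3/4b
11) 5076.923ms=11/2b +230.769ms=1/4b
12) 5307.692ms=23/4b +230.769ms=1/4b
Σ=6b of 6 (65bpm 2/4) — PASS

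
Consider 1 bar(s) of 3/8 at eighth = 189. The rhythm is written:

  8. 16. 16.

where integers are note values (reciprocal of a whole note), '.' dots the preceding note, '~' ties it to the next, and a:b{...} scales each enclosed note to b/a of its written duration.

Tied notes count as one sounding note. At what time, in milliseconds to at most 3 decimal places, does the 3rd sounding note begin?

note 3 onset = 9/4b = 714.286ms

1. 0.0ms @ 0 + 476.19ms (3/2)
2. 476.19ms @ 3/2 + 238.095ms (3/4)
3. 714.286ms @ 9/4 + 238.095ms (3/4)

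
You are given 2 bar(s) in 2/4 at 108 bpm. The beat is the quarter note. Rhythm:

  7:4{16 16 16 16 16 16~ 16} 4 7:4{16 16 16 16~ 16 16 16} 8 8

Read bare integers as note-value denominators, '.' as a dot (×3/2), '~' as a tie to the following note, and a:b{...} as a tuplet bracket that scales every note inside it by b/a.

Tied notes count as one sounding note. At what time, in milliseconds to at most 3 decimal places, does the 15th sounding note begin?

note 15 onset = 7/2b = 1944.444ms

1. 0.0ms @ 0 + 79.365ms (1/7)
2. 79.365ms @ 1/7 + 79.365ms (1/7)
3. 158.73ms @ 2/7 + 79.365ms (1/7)
4. 238.095ms @ 3/7 + 79.365ms (1/7)
5. 317.46ms @ 4/7 + 79.365ms (1/7)
6. 396.825ms @ 5/7 + 158.73ms (2/7)
7. 555.556ms @ 1 + 555.556ms (1)
8. 1111.111ms @ 2 + 79.365ms (1/7)
9. 1190.476ms @ 15/7 + 79.365ms (1/7)
10. 1269.841ms @ 16/7 + 79.365ms (1/7)
11. 1349.206ms @ 17/7 + 158.73ms (2/7)
12. 1507.937ms @ 19/7 + 79.365ms (1/7)
13. 1587.302ms @ 20/7 + 79.365ms (1/7)
14. 1666.667ms @ 3 + 277.778ms (1/2)
15. 1944.444ms @ 7/2 + 277.778ms (1/2)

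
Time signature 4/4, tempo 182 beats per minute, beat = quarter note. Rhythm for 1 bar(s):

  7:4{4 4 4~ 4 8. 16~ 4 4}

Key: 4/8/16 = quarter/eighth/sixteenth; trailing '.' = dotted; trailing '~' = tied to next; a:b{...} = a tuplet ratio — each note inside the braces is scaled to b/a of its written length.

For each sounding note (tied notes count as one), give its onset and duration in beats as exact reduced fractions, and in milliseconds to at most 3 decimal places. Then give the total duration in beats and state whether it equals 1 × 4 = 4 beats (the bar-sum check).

1) 0.0ms=0b +188.383ms=4/7b
2) 188.383ms=4/7b +188.383ms=4/7b
3) 376.766ms=8/7b +376.766ms=8/7b
4) 753.532ms=16/7b +141.287ms=3/7b
5) 894.819ms=19/7b +235.479ms=5/7b
6) 1130.298ms=24/7b +188.383ms=4/7b
Σ=4b of 4 (182bpm 4/4) — PASS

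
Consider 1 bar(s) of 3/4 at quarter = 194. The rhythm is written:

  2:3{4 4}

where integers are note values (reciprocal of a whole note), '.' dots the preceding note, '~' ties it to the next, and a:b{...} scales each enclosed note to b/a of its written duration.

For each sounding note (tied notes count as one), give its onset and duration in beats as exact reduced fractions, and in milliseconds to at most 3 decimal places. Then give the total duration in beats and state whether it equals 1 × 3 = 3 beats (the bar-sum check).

1) 0.0ms=0b +463.918ms=3/2b
2) 463.918ms=3/2b +463.918ms=3/2b
Σ=3b of 3 (194bpm 3/4) — PASS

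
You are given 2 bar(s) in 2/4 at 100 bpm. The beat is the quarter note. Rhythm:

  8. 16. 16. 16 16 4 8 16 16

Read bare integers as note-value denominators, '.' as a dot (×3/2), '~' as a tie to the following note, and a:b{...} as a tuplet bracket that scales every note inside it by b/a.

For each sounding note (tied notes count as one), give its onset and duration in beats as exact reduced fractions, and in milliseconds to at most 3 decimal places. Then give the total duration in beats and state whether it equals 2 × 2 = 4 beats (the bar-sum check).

1) 0.0ms=0b +450.0ms=3/4b
2) 450.0ms=3/4b +225.0ms=3/8b
3) 675.0ms=9/8b +225.0ms=3/8b
4) 900.0ms=3/2b +150.0ms=1/4b
5) 1050.0ms=7/4b +150.0ms=1/4b
6) 1200.0ms=2b +600.0ms=1b
7) 1800.0ms=3b +300.0ms=1/2b
8) 2100.0ms=7/2b +150.0ms=1/4b
9) 2250.0ms=15/4b +150.0ms=1/4b
Σ=4b of 4 (100bpm 2/4) — PASS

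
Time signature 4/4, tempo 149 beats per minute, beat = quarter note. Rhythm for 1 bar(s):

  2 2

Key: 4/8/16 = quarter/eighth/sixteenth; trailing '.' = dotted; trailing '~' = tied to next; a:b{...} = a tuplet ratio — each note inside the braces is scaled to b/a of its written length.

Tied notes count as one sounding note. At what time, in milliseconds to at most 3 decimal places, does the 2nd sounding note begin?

1. 0.0ms @ 0 + 805.369ms (2)
2. 805.369ms @ 2 + 805.369ms (2)

note 2 onset = 2b = 805.369ms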